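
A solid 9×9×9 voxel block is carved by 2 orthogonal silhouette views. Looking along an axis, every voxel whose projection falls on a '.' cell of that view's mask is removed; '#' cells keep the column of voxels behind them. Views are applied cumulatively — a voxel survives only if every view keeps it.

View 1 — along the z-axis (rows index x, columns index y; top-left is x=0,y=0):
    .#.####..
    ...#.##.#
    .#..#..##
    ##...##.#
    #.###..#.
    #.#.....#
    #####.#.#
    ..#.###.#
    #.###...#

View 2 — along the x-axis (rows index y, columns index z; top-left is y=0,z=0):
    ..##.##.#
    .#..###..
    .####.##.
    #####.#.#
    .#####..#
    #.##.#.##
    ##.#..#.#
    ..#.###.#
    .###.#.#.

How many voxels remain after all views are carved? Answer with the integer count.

|visual hull| = 236

initial block: 9^3 = 729
step 1: project along z, AND mask (43/81) → |grid| = 387
step 2: project along x, AND mask (49/81) → |grid| = 236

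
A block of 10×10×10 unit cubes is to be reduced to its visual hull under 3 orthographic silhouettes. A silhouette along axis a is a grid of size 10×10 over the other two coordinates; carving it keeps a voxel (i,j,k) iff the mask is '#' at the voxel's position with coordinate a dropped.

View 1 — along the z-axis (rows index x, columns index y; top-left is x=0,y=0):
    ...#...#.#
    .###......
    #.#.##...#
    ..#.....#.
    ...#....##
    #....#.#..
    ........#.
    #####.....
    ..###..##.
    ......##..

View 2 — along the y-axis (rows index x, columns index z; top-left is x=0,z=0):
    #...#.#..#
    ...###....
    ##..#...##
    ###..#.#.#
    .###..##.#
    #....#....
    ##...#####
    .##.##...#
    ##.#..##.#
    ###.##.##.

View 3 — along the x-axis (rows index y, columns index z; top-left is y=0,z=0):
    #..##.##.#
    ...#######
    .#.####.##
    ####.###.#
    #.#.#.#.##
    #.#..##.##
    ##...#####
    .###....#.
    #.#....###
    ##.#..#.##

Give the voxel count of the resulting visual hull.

remaining voxels: 101

initial block: 10^3 = 1000
V1 z: intersect with XY mask (32 set) -- 320 left
V2 y: intersect with XZ mask (51 set) -- 158 left
V3 x: intersect with YZ mask (62 set) -- 101 left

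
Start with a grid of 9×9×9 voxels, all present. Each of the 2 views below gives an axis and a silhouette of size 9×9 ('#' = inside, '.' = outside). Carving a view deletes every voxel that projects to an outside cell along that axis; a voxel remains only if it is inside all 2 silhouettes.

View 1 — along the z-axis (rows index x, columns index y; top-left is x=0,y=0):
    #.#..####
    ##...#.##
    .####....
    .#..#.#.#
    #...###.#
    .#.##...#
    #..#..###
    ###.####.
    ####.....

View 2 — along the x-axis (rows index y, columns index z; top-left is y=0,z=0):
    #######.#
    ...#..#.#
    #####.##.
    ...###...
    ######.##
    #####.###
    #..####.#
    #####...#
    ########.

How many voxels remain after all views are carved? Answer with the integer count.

voxel count = 280

initial block: 9^3 = 729
[1] z-view keeps 44 columns → grid now 396
[2] x-view keeps 57 columns → grid now 280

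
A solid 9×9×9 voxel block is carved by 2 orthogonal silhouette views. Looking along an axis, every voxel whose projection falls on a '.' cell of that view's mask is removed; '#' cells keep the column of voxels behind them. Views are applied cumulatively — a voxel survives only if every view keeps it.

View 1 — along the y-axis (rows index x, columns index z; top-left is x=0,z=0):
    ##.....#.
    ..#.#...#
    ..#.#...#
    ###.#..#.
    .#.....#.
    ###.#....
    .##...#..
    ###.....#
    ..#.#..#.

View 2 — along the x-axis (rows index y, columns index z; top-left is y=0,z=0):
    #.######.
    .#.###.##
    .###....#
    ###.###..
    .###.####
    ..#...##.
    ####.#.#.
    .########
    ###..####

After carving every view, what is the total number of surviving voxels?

initial block: 9^3 = 729
[1] y-view keeps 30 columns → grid now 270
[2] x-view keeps 54 columns → grid now 183

|visual hull| = 183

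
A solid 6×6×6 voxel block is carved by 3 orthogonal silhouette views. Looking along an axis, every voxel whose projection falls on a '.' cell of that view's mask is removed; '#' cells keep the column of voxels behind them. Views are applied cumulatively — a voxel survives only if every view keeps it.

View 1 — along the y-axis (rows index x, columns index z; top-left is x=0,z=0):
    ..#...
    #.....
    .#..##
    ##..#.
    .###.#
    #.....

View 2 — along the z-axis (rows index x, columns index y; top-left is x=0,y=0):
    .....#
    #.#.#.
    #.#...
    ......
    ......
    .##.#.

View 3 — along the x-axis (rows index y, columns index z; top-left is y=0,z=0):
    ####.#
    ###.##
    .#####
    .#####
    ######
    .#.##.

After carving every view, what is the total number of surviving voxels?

remaining voxels: 9

start: 6×6×6 = 216 voxels
[1] y-view keeps 13 columns → grid now 78
[2] z-view keeps 9 columns → grid now 13
[3] x-view keeps 29 columns → grid now 9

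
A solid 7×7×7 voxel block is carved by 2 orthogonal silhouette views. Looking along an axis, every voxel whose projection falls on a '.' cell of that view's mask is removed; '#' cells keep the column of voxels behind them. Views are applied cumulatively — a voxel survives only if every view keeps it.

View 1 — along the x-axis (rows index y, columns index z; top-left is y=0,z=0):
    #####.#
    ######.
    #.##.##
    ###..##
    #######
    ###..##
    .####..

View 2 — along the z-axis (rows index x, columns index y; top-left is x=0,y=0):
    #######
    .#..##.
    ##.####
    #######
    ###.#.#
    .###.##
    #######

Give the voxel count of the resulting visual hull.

remaining voxels: 218

initial block: 7^3 = 343
after view 1 [x-axis, 38 of 49 cells solid] → remaining = 266
after view 2 [z-axis, 40 of 49 cells solid] → remaining = 218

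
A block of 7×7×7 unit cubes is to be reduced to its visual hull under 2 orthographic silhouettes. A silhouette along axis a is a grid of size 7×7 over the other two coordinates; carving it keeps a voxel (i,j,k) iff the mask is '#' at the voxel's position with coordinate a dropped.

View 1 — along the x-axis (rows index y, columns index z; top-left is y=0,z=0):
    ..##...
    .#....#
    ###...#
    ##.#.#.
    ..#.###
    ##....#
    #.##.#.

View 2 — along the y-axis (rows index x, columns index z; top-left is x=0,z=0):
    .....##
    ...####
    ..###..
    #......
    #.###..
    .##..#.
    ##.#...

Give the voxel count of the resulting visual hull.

start: 7×7×7 = 343 voxels
[1] x-view keeps 23 columns → grid now 161
[2] y-view keeps 20 columns → grid now 64

64 voxels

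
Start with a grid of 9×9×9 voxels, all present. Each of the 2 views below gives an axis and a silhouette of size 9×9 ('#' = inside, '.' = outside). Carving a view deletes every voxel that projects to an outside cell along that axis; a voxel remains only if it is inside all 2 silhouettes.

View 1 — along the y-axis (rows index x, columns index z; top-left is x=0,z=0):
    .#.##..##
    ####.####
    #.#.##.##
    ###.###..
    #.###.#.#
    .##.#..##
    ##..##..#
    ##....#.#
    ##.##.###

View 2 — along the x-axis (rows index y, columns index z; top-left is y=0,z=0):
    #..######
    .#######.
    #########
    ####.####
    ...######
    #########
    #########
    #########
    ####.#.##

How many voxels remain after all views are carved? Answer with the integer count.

voxel count = 403

before carving: 729 voxels (9×9×9)
after view 1 [y-axis, 52 of 81 cells solid] → remaining = 468
after view 2 [x-axis, 71 of 81 cells solid] → remaining = 403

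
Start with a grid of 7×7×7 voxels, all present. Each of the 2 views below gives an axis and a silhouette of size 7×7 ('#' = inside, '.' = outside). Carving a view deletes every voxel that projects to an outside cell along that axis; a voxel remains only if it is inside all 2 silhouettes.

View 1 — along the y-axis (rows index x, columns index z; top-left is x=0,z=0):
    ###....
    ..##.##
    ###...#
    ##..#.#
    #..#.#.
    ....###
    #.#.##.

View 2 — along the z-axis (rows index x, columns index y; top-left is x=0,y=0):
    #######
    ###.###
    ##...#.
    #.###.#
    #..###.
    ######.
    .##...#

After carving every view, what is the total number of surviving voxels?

before carving: 343 voxels (7×7×7)
after view 1 [y-axis, 25 of 49 cells solid] → remaining = 175
after view 2 [z-axis, 34 of 49 cells solid] → remaining = 119

voxel count = 119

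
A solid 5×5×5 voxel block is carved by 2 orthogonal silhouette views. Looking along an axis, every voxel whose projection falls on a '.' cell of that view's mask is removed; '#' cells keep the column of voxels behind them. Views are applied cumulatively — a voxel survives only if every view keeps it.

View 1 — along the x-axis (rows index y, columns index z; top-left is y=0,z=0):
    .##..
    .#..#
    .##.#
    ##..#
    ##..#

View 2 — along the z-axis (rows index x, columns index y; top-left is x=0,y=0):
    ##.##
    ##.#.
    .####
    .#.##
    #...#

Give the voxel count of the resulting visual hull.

41 voxels

initial block: 5^3 = 125
after view 1 [x-axis, 13 of 25 cells solid] → remaining = 65
after view 2 [z-axis, 16 of 25 cells solid] → remaining = 41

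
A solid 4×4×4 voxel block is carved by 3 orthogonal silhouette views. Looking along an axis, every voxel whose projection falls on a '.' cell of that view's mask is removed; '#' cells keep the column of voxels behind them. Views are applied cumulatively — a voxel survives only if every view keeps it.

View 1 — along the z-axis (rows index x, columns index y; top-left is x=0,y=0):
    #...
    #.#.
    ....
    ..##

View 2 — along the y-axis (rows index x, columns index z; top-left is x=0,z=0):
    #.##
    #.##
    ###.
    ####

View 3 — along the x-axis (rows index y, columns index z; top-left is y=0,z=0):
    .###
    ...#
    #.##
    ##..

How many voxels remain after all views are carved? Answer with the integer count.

before carving: 64 voxels (4×4×4)
[1] z-view keeps 5 columns → grid now 20
[2] y-view keeps 13 columns → grid now 17
[3] x-view keeps 9 columns → grid now 12

|visual hull| = 12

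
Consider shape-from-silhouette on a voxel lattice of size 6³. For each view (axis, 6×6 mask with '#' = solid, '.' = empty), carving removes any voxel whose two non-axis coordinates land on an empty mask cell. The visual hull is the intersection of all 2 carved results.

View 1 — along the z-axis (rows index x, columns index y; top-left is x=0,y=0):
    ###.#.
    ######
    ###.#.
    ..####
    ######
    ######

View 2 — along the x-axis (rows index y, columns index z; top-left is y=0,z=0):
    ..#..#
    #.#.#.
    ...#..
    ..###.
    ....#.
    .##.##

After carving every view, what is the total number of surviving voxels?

full grid |V| = 216
after view 1 [z-axis, 30 of 36 cells solid] → remaining = 180
after view 2 [x-axis, 14 of 36 cells solid] → remaining = 65

voxel count = 65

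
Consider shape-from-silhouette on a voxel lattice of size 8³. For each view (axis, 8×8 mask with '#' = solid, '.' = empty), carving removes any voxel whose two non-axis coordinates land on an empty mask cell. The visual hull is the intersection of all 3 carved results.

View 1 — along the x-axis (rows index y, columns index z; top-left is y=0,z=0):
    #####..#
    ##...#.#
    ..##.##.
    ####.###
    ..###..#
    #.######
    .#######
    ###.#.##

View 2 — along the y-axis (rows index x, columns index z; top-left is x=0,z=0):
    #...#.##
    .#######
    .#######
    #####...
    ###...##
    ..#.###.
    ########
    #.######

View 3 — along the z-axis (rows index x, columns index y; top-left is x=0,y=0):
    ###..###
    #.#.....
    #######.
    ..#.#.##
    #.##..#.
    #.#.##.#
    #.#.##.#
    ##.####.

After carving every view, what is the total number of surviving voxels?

voxel count = 161

full grid |V| = 512
[1] x-view keeps 45 columns → grid now 360
[2] y-view keeps 47 columns → grid now 266
[3] z-view keeps 39 columns → grid now 161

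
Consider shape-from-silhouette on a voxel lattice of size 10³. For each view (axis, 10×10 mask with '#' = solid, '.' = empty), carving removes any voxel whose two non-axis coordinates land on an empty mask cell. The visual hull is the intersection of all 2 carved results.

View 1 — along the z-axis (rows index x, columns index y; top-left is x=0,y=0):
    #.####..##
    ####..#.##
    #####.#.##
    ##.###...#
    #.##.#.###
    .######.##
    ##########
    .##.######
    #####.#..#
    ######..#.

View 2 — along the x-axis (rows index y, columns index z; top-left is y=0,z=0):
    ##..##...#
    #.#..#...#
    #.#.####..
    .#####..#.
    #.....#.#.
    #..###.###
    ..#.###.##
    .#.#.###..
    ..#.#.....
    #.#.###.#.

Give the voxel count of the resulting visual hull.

full grid |V| = 1000
carve view 1 (along z, XY-mask fill 75/100): 750 voxels remain
carve view 2 (along x, YZ-mask fill 50/100): 374 voxels remain

374 voxels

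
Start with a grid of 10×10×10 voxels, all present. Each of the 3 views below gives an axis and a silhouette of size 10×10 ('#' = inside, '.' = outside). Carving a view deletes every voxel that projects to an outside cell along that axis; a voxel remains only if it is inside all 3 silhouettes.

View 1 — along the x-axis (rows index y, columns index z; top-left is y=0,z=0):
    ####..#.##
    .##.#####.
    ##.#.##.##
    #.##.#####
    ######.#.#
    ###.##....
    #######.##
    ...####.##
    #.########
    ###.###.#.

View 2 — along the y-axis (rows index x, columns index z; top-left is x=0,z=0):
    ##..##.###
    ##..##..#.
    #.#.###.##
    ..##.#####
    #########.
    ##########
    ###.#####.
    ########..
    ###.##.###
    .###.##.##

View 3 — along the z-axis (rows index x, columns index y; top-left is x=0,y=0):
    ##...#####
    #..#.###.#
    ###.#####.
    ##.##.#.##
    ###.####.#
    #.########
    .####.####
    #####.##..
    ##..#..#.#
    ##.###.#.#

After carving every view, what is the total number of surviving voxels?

|visual hull| = 408

before carving: 1000 voxels (10×10×10)
[1] x-view keeps 73 columns → grid now 730
[2] y-view keeps 76 columns → grid now 563
[3] z-view keeps 72 columns → grid now 408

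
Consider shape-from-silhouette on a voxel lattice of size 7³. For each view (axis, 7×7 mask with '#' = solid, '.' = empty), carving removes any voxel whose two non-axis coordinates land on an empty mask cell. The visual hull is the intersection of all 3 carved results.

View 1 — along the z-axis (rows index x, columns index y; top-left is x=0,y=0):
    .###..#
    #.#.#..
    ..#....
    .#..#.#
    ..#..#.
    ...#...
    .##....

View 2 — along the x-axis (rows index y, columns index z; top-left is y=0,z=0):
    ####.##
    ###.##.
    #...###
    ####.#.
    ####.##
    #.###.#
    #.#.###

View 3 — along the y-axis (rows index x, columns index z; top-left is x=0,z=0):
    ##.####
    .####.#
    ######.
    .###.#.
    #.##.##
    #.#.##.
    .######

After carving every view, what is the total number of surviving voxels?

before carving: 343 voxels (7×7×7)
[1] z-view keeps 16 columns → grid now 112
[2] x-view keeps 36 columns → grid now 78
[3] y-view keeps 36 columns → grid now 55

remaining voxels: 55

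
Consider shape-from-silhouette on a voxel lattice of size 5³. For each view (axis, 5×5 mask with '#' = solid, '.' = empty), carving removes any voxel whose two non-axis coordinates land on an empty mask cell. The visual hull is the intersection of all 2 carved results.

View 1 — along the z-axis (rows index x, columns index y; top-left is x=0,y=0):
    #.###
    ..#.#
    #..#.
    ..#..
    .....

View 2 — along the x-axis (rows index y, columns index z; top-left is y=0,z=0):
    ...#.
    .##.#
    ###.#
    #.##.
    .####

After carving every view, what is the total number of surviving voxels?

initial block: 5^3 = 125
V1 z: intersect with XY mask (9 set) -- 45 left
V2 x: intersect with YZ mask (15 set) -- 28 left

remaining voxels: 28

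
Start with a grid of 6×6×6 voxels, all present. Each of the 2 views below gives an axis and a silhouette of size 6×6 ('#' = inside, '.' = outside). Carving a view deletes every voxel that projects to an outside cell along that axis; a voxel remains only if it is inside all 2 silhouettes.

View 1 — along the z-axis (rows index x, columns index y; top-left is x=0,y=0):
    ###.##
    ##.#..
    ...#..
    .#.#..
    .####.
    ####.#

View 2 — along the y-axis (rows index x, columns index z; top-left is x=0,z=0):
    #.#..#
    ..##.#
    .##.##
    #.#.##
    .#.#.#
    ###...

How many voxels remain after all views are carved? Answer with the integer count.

start: 6×6×6 = 216 voxels
V1 z: intersect with XY mask (20 set) -- 120 left
V2 y: intersect with XZ mask (20 set) -- 63 left

remaining voxels: 63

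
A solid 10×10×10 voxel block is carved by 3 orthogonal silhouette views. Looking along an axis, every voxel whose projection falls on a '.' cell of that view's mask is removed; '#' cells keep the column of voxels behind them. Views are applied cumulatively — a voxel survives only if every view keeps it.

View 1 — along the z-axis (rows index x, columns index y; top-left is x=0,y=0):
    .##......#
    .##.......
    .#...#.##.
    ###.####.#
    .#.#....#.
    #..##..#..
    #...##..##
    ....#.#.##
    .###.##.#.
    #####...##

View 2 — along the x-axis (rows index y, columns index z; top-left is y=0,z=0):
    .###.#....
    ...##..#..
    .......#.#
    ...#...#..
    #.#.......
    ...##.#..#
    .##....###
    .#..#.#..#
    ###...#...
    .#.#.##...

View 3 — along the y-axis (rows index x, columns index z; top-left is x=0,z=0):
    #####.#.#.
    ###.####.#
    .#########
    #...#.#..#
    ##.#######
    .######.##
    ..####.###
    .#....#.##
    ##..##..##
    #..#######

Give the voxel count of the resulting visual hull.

start: 10×10×10 = 1000 voxels
V1 z: intersect with XY mask (46 set) -- 460 left
V2 x: intersect with YZ mask (34 set) -- 152 left
V3 y: intersect with XZ mask (70 set) -- 93 left

remaining voxels: 93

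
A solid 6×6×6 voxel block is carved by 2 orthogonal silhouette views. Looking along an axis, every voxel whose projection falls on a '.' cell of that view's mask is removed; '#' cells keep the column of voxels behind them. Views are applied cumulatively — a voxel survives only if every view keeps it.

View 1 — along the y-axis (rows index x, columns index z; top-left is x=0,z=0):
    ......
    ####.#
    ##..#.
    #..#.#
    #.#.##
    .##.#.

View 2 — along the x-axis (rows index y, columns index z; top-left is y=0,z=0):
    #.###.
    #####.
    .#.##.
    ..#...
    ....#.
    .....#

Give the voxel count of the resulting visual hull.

|visual hull| = 44

before carving: 216 voxels (6×6×6)
carve view 1 (along y, XZ-mask fill 18/36): 108 voxels remain
carve view 2 (along x, YZ-mask fill 15/36): 44 voxels remain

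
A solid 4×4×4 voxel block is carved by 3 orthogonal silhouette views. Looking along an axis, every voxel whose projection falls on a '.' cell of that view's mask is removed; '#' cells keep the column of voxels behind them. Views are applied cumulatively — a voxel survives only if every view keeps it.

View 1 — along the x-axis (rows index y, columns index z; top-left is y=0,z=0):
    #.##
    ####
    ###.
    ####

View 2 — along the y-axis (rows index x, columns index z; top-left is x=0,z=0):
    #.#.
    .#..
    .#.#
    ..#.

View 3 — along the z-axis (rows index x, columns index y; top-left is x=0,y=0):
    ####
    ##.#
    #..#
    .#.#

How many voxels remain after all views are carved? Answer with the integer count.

before carving: 64 voxels (4×4×4)
after view 1 [x-axis, 14 of 16 cells solid] → remaining = 56
after view 2 [y-axis, 6 of 16 cells solid] → remaining = 21
after view 3 [z-axis, 11 of 16 cells solid] → remaining = 15

15 voxels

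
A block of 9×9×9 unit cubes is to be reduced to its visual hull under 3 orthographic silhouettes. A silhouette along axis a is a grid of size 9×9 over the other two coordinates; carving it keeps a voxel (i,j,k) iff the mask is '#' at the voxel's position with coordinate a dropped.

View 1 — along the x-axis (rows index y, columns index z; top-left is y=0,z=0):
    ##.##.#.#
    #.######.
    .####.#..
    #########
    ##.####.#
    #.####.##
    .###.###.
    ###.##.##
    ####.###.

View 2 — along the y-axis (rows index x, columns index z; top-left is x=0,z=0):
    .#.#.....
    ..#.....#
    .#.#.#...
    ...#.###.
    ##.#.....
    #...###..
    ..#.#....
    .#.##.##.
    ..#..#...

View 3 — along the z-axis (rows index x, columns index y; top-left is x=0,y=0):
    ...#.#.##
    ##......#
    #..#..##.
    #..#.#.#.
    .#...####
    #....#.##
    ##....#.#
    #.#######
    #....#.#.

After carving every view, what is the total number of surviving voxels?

voxel count = 93

before carving: 729 voxels (9×9×9)
after view 1 [x-axis, 61 of 81 cells solid] → remaining = 549
after view 2 [y-axis, 27 of 81 cells solid] → remaining = 190
after view 3 [z-axis, 39 of 81 cells solid] → remaining = 93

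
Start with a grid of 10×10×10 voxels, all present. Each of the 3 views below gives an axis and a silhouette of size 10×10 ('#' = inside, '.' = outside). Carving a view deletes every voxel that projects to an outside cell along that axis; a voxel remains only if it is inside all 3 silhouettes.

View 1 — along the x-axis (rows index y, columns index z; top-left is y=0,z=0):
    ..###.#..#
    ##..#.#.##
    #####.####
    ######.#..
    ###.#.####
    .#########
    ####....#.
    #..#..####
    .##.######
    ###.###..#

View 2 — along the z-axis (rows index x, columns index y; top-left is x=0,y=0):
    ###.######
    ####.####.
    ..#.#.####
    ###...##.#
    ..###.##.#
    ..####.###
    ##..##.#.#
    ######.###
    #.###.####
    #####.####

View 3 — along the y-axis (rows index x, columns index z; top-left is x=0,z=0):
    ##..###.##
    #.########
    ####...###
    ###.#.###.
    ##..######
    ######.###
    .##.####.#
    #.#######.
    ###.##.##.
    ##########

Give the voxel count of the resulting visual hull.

415 voxels

full grid |V| = 1000
  1. axis=0 (YZ plane), |mask|=70  ⇒  voxels=700
  2. axis=2 (XY plane), |mask|=74  ⇒  voxels=517
  3. axis=1 (XZ plane), |mask|=79  ⇒  voxels=415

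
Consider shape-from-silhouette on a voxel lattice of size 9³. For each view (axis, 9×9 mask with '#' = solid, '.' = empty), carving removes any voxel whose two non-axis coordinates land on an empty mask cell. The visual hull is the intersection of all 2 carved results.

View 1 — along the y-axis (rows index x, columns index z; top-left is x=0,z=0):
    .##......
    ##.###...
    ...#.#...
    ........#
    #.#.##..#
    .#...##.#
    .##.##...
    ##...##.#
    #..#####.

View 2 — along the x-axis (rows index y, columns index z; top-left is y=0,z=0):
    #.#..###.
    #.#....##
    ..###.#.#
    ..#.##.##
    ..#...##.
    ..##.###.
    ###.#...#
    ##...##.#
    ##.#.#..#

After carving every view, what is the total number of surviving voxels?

start: 9×9×9 = 729 voxels
  1. axis=1 (XZ plane), |mask|=34  ⇒  voxels=306
  2. axis=0 (YZ plane), |mask|=42  ⇒  voxels=156

voxel count = 156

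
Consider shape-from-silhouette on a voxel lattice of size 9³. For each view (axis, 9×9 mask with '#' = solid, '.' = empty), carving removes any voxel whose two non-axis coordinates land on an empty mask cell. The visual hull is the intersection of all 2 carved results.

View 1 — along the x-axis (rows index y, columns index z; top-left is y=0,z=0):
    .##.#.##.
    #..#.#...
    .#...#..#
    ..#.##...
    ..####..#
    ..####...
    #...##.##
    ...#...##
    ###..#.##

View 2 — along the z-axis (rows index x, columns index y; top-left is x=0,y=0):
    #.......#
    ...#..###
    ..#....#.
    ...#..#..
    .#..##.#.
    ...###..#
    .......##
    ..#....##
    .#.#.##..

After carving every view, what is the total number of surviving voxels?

voxel count = 111

full grid |V| = 729
V1 x: intersect with YZ mask (37 set) -- 333 left
V2 z: intersect with XY mask (27 set) -- 111 left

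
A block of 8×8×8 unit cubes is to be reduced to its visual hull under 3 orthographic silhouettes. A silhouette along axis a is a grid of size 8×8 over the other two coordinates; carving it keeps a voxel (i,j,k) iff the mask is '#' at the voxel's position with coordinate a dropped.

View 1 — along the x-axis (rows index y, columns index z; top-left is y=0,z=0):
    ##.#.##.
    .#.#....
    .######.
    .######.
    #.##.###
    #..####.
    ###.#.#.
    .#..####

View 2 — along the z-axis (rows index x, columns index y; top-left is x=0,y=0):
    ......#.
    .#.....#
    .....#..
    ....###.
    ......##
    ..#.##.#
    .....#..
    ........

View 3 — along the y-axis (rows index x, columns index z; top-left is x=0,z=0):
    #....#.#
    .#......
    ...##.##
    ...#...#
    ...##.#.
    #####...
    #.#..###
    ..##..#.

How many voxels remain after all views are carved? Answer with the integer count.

28 voxels

before carving: 512 voxels (8×8×8)
V1 x: intersect with YZ mask (40 set) -- 320 left
V2 z: intersect with XY mask (14 set) -- 70 left
V3 y: intersect with XZ mask (26 set) -- 28 left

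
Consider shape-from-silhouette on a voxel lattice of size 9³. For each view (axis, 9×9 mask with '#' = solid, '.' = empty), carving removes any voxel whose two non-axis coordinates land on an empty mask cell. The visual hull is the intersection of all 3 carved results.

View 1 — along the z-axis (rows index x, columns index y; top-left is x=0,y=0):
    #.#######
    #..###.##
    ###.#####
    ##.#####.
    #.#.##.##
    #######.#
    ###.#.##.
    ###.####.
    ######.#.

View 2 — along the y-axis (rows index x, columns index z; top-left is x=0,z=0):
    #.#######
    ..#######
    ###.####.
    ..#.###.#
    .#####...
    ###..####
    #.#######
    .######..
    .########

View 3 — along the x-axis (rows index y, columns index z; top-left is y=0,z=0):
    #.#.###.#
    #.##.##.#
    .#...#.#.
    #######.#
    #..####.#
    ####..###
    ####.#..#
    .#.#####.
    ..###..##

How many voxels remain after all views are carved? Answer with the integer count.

initial block: 9^3 = 729
after view 1 [z-axis, 63 of 81 cells solid] → remaining = 567
after view 2 [y-axis, 61 of 81 cells solid] → remaining = 429
after view 3 [x-axis, 53 of 81 cells solid] → remaining = 282

remaining voxels: 282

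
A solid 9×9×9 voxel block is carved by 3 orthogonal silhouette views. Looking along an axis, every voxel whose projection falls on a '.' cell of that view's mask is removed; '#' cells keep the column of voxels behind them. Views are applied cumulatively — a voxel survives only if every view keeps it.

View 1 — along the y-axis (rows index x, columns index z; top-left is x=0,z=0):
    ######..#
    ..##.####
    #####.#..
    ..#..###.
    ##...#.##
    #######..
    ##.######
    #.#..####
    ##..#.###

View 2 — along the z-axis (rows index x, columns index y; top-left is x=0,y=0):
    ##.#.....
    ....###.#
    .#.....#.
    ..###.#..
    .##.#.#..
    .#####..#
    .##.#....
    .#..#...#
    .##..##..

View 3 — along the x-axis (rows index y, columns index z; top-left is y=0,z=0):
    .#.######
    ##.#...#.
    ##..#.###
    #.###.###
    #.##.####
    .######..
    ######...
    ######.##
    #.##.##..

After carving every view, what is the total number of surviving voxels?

voxel count = 134

initial block: 9^3 = 729
carve view 1 (along y, XZ-mask fill 55/81): 495 voxels remain
carve view 2 (along z, XY-mask fill 33/81): 201 voxels remain
carve view 3 (along x, YZ-mask fill 56/81): 134 voxels remain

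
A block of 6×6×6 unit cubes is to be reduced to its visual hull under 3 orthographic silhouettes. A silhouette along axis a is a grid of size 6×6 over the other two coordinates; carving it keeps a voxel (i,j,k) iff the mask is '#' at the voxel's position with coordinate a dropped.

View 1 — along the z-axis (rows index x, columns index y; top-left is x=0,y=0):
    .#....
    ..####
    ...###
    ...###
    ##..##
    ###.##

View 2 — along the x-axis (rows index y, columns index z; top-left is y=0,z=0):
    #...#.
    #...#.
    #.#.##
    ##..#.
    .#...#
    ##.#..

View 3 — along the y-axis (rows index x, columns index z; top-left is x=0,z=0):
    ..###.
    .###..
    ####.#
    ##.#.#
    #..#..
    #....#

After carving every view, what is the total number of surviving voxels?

remaining voxels: 30

initial block: 6^3 = 216
  1. axis=2 (XY plane), |mask|=20  ⇒  voxels=120
  2. axis=0 (YZ plane), |mask|=16  ⇒  voxels=52
  3. axis=1 (XZ plane), |mask|=19  ⇒  voxels=30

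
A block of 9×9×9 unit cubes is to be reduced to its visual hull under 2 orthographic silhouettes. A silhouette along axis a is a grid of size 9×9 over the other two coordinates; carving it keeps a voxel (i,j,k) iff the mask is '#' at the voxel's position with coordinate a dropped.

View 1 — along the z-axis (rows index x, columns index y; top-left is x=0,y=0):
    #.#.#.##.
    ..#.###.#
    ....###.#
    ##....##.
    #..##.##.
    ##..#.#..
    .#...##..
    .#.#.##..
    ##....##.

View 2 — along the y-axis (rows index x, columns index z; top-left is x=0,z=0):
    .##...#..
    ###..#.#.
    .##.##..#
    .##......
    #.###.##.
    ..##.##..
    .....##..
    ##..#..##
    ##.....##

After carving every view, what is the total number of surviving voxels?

before carving: 729 voxels (9×9×9)
step 1: project along z, AND mask (38/81) → |grid| = 342
step 2: project along y, AND mask (36/81) → |grid| = 156

remaining voxels: 156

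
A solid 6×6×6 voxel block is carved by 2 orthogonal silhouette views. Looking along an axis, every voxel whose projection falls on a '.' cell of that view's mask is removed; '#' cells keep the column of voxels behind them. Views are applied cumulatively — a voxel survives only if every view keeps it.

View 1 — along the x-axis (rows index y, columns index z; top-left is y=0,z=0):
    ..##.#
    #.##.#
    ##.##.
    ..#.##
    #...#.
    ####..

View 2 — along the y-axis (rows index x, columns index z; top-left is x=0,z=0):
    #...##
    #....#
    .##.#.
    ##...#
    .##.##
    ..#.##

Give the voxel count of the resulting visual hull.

initial block: 6^3 = 216
[1] x-view keeps 20 columns → grid now 120
[2] y-view keeps 18 columns → grid now 57

|visual hull| = 57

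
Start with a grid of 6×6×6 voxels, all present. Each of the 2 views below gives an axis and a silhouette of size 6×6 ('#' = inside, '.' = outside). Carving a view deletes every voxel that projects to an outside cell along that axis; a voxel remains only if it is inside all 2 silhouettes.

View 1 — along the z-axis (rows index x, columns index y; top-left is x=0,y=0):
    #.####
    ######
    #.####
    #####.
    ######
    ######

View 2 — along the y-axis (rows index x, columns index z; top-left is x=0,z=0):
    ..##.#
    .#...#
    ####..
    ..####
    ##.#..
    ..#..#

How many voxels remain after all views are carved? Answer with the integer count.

|visual hull| = 97

full grid |V| = 216
after view 1 [z-axis, 33 of 36 cells solid] → remaining = 198
after view 2 [y-axis, 18 of 36 cells solid] → remaining = 97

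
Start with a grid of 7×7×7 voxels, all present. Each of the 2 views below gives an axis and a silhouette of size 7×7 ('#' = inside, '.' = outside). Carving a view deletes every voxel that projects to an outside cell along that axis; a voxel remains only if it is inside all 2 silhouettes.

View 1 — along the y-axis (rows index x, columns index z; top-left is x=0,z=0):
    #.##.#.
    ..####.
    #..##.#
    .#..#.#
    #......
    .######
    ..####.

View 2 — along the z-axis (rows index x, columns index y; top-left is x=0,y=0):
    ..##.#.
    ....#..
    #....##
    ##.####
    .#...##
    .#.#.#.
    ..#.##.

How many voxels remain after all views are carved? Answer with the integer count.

start: 7×7×7 = 343 voxels
  1. axis=1 (XZ plane), |mask|=26  ⇒  voxels=182
  2. axis=2 (XY plane), |mask|=22  ⇒  voxels=79

remaining voxels: 79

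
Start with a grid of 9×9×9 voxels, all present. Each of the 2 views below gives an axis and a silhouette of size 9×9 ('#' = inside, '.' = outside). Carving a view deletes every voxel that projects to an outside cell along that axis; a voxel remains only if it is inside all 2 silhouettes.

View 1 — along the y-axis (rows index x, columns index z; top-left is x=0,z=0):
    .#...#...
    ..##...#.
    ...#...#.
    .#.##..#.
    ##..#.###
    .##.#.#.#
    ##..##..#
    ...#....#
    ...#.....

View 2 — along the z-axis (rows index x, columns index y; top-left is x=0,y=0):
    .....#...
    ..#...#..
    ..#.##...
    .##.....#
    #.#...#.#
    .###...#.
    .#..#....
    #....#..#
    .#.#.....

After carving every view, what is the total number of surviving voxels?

|visual hull| = 88

initial block: 9^3 = 729
V1 y: intersect with XZ mask (30 set) -- 270 left
V2 z: intersect with XY mask (24 set) -- 88 left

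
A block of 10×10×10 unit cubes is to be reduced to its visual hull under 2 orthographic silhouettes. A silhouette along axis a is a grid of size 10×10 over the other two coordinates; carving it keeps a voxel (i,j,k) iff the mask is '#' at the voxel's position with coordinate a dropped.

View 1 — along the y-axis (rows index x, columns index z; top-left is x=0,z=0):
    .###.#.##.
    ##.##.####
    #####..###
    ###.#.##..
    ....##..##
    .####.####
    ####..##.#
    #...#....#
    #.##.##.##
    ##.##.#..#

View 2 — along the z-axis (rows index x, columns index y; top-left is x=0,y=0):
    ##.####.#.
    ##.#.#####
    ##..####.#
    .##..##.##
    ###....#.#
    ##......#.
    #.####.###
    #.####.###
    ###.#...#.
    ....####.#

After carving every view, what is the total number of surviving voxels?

full grid |V| = 1000
[1] y-view keeps 63 columns → grid now 630
[2] z-view keeps 62 columns → grid now 387

|visual hull| = 387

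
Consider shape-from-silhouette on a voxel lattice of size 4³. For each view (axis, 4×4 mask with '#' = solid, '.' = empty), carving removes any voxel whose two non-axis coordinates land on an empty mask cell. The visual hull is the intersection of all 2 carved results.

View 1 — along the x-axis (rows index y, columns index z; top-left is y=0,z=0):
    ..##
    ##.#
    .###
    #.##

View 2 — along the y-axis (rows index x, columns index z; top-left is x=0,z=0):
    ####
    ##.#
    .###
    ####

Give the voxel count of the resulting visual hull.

start: 4×4×4 = 64 voxels
step 1: project along x, AND mask (11/16) → |grid| = 44
step 2: project along y, AND mask (14/16) → |grid| = 39

remaining voxels: 39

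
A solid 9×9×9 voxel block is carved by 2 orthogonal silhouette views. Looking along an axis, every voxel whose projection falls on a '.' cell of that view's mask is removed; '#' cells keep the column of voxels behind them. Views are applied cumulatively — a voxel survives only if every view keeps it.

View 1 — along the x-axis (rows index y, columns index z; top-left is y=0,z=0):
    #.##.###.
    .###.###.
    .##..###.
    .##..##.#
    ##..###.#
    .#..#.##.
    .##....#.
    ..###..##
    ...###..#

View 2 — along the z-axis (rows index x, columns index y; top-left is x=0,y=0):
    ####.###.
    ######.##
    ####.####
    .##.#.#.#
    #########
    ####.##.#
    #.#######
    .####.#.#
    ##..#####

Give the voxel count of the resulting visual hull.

before carving: 729 voxels (9×9×9)
after view 1 [x-axis, 44 of 81 cells solid] → remaining = 396
after view 2 [z-axis, 65 of 81 cells solid] → remaining = 315

remaining voxels: 315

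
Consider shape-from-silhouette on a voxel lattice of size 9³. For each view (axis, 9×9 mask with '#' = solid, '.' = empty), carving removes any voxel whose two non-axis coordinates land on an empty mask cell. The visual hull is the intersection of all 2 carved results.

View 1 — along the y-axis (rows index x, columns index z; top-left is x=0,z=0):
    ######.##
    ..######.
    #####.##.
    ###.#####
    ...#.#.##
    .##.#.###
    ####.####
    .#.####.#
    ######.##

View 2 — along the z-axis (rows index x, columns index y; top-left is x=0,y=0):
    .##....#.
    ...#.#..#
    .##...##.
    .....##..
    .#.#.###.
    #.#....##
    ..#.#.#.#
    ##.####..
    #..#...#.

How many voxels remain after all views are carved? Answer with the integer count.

voxel count = 222

start: 9×9×9 = 729 voxels
  1. axis=1 (XZ plane), |mask|=61  ⇒  voxels=549
  2. axis=2 (XY plane), |mask|=34  ⇒  voxels=222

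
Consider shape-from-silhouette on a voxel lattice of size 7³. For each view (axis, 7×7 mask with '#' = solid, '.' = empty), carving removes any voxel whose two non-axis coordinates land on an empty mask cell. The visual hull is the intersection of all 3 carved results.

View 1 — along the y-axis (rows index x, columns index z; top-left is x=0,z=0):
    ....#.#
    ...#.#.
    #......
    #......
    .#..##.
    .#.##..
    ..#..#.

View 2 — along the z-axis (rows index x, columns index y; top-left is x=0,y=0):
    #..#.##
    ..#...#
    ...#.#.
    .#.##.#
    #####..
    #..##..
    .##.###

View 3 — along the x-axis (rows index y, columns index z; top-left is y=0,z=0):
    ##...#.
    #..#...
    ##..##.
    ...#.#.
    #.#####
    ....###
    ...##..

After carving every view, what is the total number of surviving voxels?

before carving: 343 voxels (7×7×7)
step 1: project along y, AND mask (14/49) → |grid| = 98
step 2: project along z, AND mask (25/49) → |grid| = 52
step 3: project along x, AND mask (22/49) → |grid| = 23

23 voxels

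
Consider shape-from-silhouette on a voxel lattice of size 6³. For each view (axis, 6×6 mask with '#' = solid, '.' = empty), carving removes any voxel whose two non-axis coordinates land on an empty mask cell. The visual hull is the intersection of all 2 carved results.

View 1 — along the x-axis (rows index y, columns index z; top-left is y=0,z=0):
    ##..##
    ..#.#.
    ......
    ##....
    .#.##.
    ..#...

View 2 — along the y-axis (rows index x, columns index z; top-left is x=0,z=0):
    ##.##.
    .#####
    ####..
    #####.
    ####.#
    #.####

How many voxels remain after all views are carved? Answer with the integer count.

56 voxels

initial block: 6^3 = 216
carve view 1 (along x, YZ-mask fill 12/36): 72 voxels remain
carve view 2 (along y, XZ-mask fill 28/36): 56 voxels remain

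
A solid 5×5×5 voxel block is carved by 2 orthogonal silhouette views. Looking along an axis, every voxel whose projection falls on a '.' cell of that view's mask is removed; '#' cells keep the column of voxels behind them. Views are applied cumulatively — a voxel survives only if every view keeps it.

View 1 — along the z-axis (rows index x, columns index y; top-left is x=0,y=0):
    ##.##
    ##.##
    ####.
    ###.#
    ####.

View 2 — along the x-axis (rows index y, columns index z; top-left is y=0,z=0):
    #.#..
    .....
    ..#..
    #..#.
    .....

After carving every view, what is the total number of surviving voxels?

remaining voxels: 21

full grid |V| = 125
[1] z-view keeps 20 columns → grid now 100
[2] x-view keeps 5 columns → grid now 21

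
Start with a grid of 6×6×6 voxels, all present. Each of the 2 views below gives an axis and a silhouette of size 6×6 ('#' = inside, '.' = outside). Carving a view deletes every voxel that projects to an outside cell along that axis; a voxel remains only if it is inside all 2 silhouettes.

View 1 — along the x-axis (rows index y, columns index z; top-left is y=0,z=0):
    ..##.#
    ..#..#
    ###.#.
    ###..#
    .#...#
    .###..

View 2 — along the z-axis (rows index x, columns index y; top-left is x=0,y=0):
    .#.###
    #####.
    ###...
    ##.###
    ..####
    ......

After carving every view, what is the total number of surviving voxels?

voxel count = 62

start: 6×6×6 = 216 voxels
after view 1 [x-axis, 18 of 36 cells solid] → remaining = 108
after view 2 [z-axis, 21 of 36 cells solid] → remaining = 62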